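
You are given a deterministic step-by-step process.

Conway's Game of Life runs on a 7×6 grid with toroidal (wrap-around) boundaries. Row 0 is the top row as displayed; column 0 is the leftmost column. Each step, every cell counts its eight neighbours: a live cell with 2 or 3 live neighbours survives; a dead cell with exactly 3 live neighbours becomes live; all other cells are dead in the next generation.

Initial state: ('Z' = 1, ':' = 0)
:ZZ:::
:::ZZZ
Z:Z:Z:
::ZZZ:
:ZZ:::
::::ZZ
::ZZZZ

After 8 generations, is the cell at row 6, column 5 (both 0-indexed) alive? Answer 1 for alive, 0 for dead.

1

[0] :ZZ:::
:::ZZZ
Z:Z:Z:
::ZZZ:
:ZZ:::
::::ZZ
::ZZZZ
[1] ZZ::::
Z:::ZZ
:ZZ:::
::::ZZ
:ZZ::Z
ZZ:::Z
ZZZ::Z
[2] ::Z:Z:
::Z::Z
:Z:Z::
:::ZZZ
:ZZ:::
::::Z:
::Z:::
[3] :ZZ:::
:ZZ:Z:
Z::Z:Z
ZZ:ZZ:
::Z::Z
:ZZZ::
::::::
[4] :ZZZ::
::::ZZ
::::::
:Z:Z::
:::::Z
:ZZZ::
:::Z::
[5] ::ZZ::
::ZZZ:
::::Z:
::::::
ZZ:ZZ:
::ZZZ:
::::Z:
[6] ::Z:::
::Z:Z:
::::Z:
:::ZZZ
:Z::ZZ
:ZZ:::
::::Z:
[7] ::::::
::::::
::::::
Z::Z::
:Z:::Z
ZZZZZZ
:ZZZ::
[8] ::Z:::
::::::
::::::
Z:::::
::::::
:::::Z
:::::Z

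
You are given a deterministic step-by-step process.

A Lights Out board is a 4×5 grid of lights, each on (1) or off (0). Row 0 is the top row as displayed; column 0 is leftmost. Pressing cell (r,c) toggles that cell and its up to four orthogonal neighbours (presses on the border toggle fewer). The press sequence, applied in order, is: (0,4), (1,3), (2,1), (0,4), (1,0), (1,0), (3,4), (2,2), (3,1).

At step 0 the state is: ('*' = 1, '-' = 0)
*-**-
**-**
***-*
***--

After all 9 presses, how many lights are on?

step 0: *-**-
**-**
***-*
***--
step 1: *-*-*
**-*-
***-*
***--
step 2: *-***
***-*
*****
***--
step 3: *-***
*-*-*
---**
*-*--
step 4: *-*--
*-*--
---**
*-*--
step 5: --*--
-**--
*--**
*-*--
step 6: *-*--
*-*--
---**
*-*--
step 7: *-*--
*-*--
---*-
*-***
step 8: *-*--
*----
-**--
*--**
step 9: *-*--
*----
--*--
-****

8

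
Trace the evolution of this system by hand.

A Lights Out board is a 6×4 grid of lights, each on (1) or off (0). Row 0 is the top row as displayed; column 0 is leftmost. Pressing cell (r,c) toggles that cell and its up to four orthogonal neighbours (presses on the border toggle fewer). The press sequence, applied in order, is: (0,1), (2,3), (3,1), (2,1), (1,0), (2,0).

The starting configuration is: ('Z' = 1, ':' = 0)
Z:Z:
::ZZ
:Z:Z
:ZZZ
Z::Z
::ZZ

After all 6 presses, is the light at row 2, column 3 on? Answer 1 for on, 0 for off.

0

step 0: Z:Z:
::ZZ
:Z:Z
:ZZZ
Z::Z
::ZZ
step 1: :Z::
:ZZZ
:Z:Z
:ZZZ
Z::Z
::ZZ
step 2: :Z::
:ZZ:
:ZZ:
:ZZ:
Z::Z
::ZZ
step 3: :Z::
:ZZ:
::Z:
Z:::
ZZ:Z
::ZZ
step 4: :Z::
::Z:
ZZ::
ZZ::
ZZ:Z
::ZZ
step 5: ZZ::
ZZZ:
:Z::
ZZ::
ZZ:Z
::ZZ
step 6: ZZ::
:ZZ:
Z:::
:Z::
ZZ:Z
::ZZ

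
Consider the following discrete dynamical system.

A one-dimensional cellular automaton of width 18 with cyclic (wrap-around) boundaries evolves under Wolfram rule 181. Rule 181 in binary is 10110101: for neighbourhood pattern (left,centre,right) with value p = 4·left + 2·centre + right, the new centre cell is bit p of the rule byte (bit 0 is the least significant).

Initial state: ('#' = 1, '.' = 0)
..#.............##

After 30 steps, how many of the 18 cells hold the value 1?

14

gen 0: ..#.............##
gen 1: #.#############...
gen 2: ##.###########.##.
gen 3: ..#.#########.#..#
gen 4: #.##.#######.###.#
gen 5: .#..#.#####.#.#.#.
gen 6: .##.##.###.#######
gen 7: #..#..#.#.#.#####.
gen 8: ##.##.######.###.#
gen 9: #.#..#.####.#.#.#.
gen 10: ####.##.##.#######
gen 11: ###.#..#..#.######
gen 12: ##.###.##.##.#####
gen 13: #.#.#.#..#..#.####
gen 14: .#######.##.##.###
gen 15: #.#####.#..#..#.#.
gen 16: ##.###.###.##.####
gen 17: #.#.#.#.#.#..#.###
gen 18: .###########.##.##
gen 19: #.#########.#..#..
gen 20: ##.#######.###.##.
gen 21: ..#.#####.#.#.#..#
gen 22: #.##.###.#######.#
gen 23: .#..#.#.#.#####.#.
gen 24: .##.######.###.###
gen 25: #..#.####.#.#.#.#.
gen 26: ##.##.##.#########
gen 27: #.#..#..#.########
gen 28: .###.##.##.#######
gen 29: #.#.#..#..#.#####.
gen 30: ######.##.##.###.#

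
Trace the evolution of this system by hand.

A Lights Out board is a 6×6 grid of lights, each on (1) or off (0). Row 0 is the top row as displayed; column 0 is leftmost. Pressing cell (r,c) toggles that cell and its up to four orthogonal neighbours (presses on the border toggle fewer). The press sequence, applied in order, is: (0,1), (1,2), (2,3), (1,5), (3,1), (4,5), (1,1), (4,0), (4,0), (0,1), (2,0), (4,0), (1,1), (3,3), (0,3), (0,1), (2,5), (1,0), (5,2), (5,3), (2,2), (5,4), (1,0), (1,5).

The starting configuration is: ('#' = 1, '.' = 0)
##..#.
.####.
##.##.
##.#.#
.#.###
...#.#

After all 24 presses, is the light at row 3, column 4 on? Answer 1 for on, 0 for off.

k=0  ##..#.
.####.
##.##.
##.#.#
.#.###
...#.#
k=1  ..#.#.
..###.
##.##.
##.#.#
.#.###
...#.#
k=2  ....#.
.#..#.
#####.
##.#.#
.#.###
...#.#
k=3  ....#.
.#.##.
##....
##...#
.#.###
...#.#
k=4  ....##
.#.#.#
##...#
##...#
.#.###
...#.#
k=5  ....##
.#.#.#
#....#
..#..#
...###
...#.#
k=6  ....##
.#.#.#
#....#
..#...
...#..
...#..
k=7  .#..##
#.##.#
##...#
..#...
...#..
...#..
k=8  .#..##
#.##.#
##...#
#.#...
##.#..
#..#..
k=9  .#..##
#.##.#
##...#
..#...
...#..
...#..
k=10  #.#.##
####.#
##...#
..#...
...#..
...#..
k=11  #.#.##
.###.#
.....#
#.#...
...#..
...#..
k=12  #.#.##
.###.#
.....#
..#...
##.#..
#..#..
k=13  ###.##
#..#.#
.#...#
..#...
##.#..
#..#..
k=14  ###.##
#..#.#
.#.#.#
...##.
##....
#..#..
k=15  ##.#.#
#....#
.#.#.#
...##.
##....
#..#..
k=16  ..##.#
##...#
.#.#.#
...##.
##....
#..#..
k=17  ..##.#
##....
.#.##.
...###
##....
#..#..
k=18  #.##.#
......
##.##.
...###
##....
#..#..
k=19  #.##.#
......
##.##.
...###
###...
###...
k=20  #.##.#
......
##.##.
...###
####..
##.##.
k=21  #.##.#
..#...
#.#.#.
..####
####..
##.##.
k=22  #.##.#
..#...
#.#.#.
..####
#####.
##...#
k=23  ..##.#
###...
..#.#.
..####
#####.
##...#
k=24  ..##..
###.##
..#.##
..####
#####.
##...#

1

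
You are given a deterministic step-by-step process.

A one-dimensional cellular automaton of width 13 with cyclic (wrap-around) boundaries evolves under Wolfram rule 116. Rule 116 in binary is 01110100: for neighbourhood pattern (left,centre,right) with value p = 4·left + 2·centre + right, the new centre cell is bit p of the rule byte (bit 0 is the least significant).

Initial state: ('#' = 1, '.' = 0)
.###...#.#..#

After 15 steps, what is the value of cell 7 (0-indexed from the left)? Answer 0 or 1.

step 0: .###...#.#..#
step 1: #..##..####.#
step 2: ##..##....##.
step 3: .##..##....##
step 4: #.##..##....#
step 5: ##.##..##....
step 6: .##.##..##...
step 7: ..##.##..##..
step 8: ...##.##..##.
step 9: ....##.##..##
step 10: #....##.##..#
step 11: ##....##.##..
step 12: .##....##.##.
step 13: ..##....##.##
step 14: #..##....##.#
step 15: ##..##....##.

0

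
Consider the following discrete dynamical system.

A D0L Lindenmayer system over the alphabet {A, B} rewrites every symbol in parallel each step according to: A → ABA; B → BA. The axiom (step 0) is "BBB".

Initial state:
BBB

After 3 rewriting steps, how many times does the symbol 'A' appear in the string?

24

gen 0: BBB
gen 1: BABABA
gen 2: BAABABAABABAABA
gen 3: BAABAABABAABABAABAABABAABABAABAABABAABA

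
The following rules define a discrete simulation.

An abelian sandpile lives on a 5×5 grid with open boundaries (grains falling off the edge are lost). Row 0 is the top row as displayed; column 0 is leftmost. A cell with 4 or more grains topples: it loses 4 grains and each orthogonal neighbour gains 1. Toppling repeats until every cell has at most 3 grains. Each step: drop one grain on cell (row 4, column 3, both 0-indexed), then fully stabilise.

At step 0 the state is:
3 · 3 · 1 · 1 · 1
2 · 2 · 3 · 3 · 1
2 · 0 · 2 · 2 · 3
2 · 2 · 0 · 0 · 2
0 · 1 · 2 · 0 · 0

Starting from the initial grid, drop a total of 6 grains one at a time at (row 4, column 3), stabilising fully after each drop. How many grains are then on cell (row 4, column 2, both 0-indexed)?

3

k=0  3 · 3 · 1 · 1 · 1
2 · 2 · 3 · 3 · 1
2 · 0 · 2 · 2 · 3
2 · 2 · 0 · 0 · 2
0 · 1 · 2 · 0 · 0
k=1  3 · 3 · 1 · 1 · 1
2 · 2 · 3 · 3 · 1
2 · 0 · 2 · 2 · 3
2 · 2 · 0 · 0 · 2
0 · 1 · 2 · 1 · 0
k=2  3 · 3 · 1 · 1 · 1
2 · 2 · 3 · 3 · 1
2 · 0 · 2 · 2 · 3
2 · 2 · 0 · 0 · 2
0 · 1 · 2 · 2 · 0
k=3  3 · 3 · 1 · 1 · 1
2 · 2 · 3 · 3 · 1
2 · 0 · 2 · 2 · 3
2 · 2 · 0 · 0 · 2
0 · 1 · 2 · 3 · 0
k=4  3 · 3 · 1 · 1 · 1
2 · 2 · 3 · 3 · 1
2 · 0 · 2 · 2 · 3
2 · 2 · 0 · 1 · 2
0 · 1 · 3 · 0 · 1
k=5  3 · 3 · 1 · 1 · 1
2 · 2 · 3 · 3 · 1
2 · 0 · 2 · 2 · 3
2 · 2 · 0 · 1 · 2
0 · 1 · 3 · 1 · 1
k=6  3 · 3 · 1 · 1 · 1
2 · 2 · 3 · 3 · 1
2 · 0 · 2 · 2 · 3
2 · 2 · 0 · 1 · 2
0 · 1 · 3 · 2 · 1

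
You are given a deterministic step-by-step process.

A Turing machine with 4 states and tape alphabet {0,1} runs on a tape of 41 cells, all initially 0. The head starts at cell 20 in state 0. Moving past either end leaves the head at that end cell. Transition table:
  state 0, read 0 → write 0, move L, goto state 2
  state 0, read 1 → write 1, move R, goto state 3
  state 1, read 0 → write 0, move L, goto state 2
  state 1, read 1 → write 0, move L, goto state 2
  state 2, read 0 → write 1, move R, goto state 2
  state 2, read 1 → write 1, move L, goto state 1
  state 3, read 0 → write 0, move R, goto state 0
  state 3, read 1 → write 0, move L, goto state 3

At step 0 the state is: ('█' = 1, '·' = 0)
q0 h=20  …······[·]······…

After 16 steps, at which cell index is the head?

t=0: q0 h=20  …······[·]······…
t=1: q2 h=19  …······[·]······…
t=2: q2 h=20  …·····█[·]······…
t=3: q2 h=21  …····██[·]······…
t=4: q2 h=22  …···███[·]······…
t=5: q2 h=23  …··████[·]······…
t=6: q2 h=24  …·█████[·]······…
t=7: q2 h=25  …██████[·]······…
t=8: q2 h=26  …██████[·]······…
t=9: q2 h=27  …██████[·]······…
t=10: q2 h=28  …██████[·]······…
t=11: q2 h=29  …██████[·]······…
t=12: q2 h=30  …██████[·]······…
t=13: q2 h=31  …██████[·]······…
t=14: q2 h=32  …██████[·]······…
t=15: q2 h=33  …██████[·]······…
t=16: q2 h=34  …██████[·]······|

34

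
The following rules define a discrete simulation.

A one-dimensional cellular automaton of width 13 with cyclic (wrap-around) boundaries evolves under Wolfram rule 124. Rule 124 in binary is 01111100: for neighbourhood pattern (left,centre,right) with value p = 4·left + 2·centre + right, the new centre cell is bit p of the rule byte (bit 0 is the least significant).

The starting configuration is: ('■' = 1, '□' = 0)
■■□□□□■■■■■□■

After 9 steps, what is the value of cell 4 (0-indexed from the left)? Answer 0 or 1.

k=0  ■■□□□□■■■■■□■
k=1  □■■□□□■□□□■■■
k=2  ■■■■□□■■□□■□■
k=3  □□□■■□■■■□■■■
k=4  ■□□■■■■□■■■□■
k=5  ■■□■□□■■■□■■■
k=6  □■■■■□■□■■■□□
k=7  □■□□■■■■■□■■□
k=8  □■■□■□□□■■■■■
k=9  ■■■■■■□□■□□□■

1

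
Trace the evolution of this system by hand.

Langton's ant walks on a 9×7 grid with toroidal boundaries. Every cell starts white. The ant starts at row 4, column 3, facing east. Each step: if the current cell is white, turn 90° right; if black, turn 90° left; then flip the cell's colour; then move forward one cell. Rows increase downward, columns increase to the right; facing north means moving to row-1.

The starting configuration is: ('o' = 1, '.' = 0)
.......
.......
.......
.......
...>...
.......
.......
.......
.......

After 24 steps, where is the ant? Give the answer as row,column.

2,1

t=0: .......
.......
.......
.......
...>...
.......
.......
.......
.......
t=1: .......
.......
.......
.......
...o...
...v...
.......
.......
.......
t=2: .......
.......
.......
.......
...o...
..<o...
.......
.......
.......
t=3: .......
.......
.......
.......
..^o...
..oo...
.......
.......
.......
t=4: .......
.......
.......
.......
..o>...
..oo...
.......
.......
.......
t=5: .......
.......
.......
...^...
..o....
..oo...
.......
.......
.......
t=6: .......
.......
.......
...o>..
..o....
..oo...
.......
.......
.......
t=7: .......
.......
.......
...oo..
..o.v..
..oo...
.......
.......
.......
t=8: .......
.......
.......
...oo..
..o<o..
..oo...
.......
.......
.......
t=9: .......
.......
.......
...^o..
..ooo..
..oo...
.......
.......
.......
t=10: .......
.......
.......
..<.o..
..ooo..
..oo...
.......
.......
.......
t=11: .......
.......
..^....
..o.o..
..ooo..
..oo...
.......
.......
.......
t=12: .......
.......
..o>...
..o.o..
..ooo..
..oo...
.......
.......
.......
t=13: .......
.......
..oo...
..ovo..
..ooo..
..oo...
.......
.......
.......
t=14: .......
.......
..oo...
..<oo..
..ooo..
..oo...
.......
.......
.......
t=15: .......
.......
..oo...
...oo..
..voo..
..oo...
.......
.......
.......
t=16: .......
.......
..oo...
...oo..
...>o..
..oo...
.......
.......
.......
t=17: .......
.......
..oo...
...^o..
....o..
..oo...
.......
.......
.......
t=18: .......
.......
..oo...
..<.o..
....o..
..oo...
.......
.......
.......
t=19: .......
.......
..^o...
..o.o..
....o..
..oo...
.......
.......
.......
t=20: .......
.......
.<.o...
..o.o..
....o..
..oo...
.......
.......
.......
t=21: .......
.^.....
.o.o...
..o.o..
....o..
..oo...
.......
.......
.......
t=22: .......
.o>....
.o.o...
..o.o..
....o..
..oo...
.......
.......
.......
t=23: .......
.oo....
.ovo...
..o.o..
....o..
..oo...
.......
.......
.......
t=24: .......
.oo....
.<oo...
..o.o..
....o..
..oo...
.......
.......
.......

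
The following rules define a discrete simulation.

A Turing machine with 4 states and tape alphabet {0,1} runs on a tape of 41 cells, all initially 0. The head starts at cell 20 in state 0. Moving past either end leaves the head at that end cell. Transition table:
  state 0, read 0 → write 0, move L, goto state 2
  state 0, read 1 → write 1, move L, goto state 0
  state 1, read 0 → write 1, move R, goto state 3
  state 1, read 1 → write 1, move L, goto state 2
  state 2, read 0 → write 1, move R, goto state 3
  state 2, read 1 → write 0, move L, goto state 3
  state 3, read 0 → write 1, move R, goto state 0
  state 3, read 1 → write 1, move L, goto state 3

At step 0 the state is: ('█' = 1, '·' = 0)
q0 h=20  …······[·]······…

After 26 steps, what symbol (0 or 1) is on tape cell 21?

t=0: q0 h=20  …······[·]······…
t=1: q2 h=19  …······[·]······…
t=2: q3 h=20  …·····█[·]······…
t=3: q0 h=21  …····██[·]······…
t=4: q2 h=20  …·····█[█]······…
t=5: q3 h=19  …······[█]······…
t=6: q3 h=18  …······[·]█·····…
t=7: q0 h=19  …·····█[█]······…
t=8: q0 h=18  …······[█]█·····…
t=9: q0 h=17  …······[·]██····…
t=10: q2 h=16  …······[·]·██···…
t=11: q3 h=17  …·····█[·]██····…
t=12: q0 h=18  …····██[█]█·····…
t=13: q0 h=17  …·····█[█]██····…
t=14: q0 h=16  …······[█]███···…
t=15: q0 h=15  …······[·]████··…
t=16: q2 h=14  …······[·]·████·…
t=17: q3 h=15  …·····█[·]████··…
t=18: q0 h=16  …····██[█]███···…
t=19: q0 h=15  …·····█[█]████··…
t=20: q0 h=14  …······[█]█████·…
t=21: q0 h=13  …······[·]██████…
t=22: q2 h=12  …······[·]·█████…
t=23: q3 h=13  …·····█[·]██████…
t=24: q0 h=14  …····██[█]█████·…
t=25: q0 h=13  …·····█[█]██████…
t=26: q0 h=12  …······[█]██████…

0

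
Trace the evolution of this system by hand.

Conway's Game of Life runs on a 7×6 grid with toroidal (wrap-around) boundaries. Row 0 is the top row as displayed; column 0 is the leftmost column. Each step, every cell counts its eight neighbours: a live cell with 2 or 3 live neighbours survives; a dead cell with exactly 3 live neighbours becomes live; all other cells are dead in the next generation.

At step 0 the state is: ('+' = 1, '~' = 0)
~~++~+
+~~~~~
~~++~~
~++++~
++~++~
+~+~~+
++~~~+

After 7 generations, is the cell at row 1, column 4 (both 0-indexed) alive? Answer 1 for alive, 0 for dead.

1

k=0  ~~++~+
+~~~~~
~~++~~
~++++~
++~++~
+~+~~+
++~~~+
k=1  ~~+~++
~+~~+~
~~~~+~
+~~~~+
~~~~~~
~~++~~
~~~+~~
k=2  ~~+~++
~~~~+~
+~~~+~
~~~~~+
~~~~~~
~~++~~
~~~~~~
k=3  ~~~+++
~~~~+~
~~~~+~
~~~~~+
~~~~~~
~~~~~~
~~+~+~
k=4  ~~~~~+
~~~~~~
~~~~++
~~~~~~
~~~~~~
~~~~~~
~~~~++
k=5  ~~~~++
~~~~++
~~~~~~
~~~~~~
~~~~~~
~~~~~~
~~~~++
k=6  +~~+~~
~~~~++
~~~~~~
~~~~~~
~~~~~~
~~~~~~
~~~~++
k=7  +~~+~~
~~~~++
~~~~~~
~~~~~~
~~~~~~
~~~~~~
~~~~++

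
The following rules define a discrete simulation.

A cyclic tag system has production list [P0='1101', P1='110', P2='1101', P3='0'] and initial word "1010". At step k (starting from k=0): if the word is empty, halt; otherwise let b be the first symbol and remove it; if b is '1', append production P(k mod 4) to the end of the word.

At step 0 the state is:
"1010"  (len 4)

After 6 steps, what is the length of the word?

k=0  "1010"  (len 4)
k=1  "0101101"  (len 7)
k=2  "101101"  (len 6)
k=3  "011011101"  (len 9)
k=4  "11011101"  (len 8)
k=5  "10111011101"  (len 11)
k=6  "0111011101110"  (len 13)

13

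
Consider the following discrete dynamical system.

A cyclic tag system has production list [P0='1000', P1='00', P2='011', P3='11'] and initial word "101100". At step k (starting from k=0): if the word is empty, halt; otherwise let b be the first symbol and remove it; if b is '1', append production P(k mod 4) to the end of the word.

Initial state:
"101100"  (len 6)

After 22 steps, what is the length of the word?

22

k=0  "101100"  (len 6)
k=1  "011001000"  (len 9)
k=2  "11001000"  (len 8)
k=3  "1001000011"  (len 10)
k=4  "00100001111"  (len 11)
k=5  "0100001111"  (len 10)
k=6  "100001111"  (len 9)
k=7  "00001111011"  (len 11)
k=8  "0001111011"  (len 10)
k=9  "001111011"  (len 9)
k=10  "01111011"  (len 8)
k=11  "1111011"  (len 7)
k=12  "11101111"  (len 8)
k=13  "11011111000"  (len 11)
k=14  "101111100000"  (len 12)
k=15  "01111100000011"  (len 14)
k=16  "1111100000011"  (len 13)
k=17  "1111000000111000"  (len 16)
k=18  "11100000011100000"  (len 17)
k=19  "1100000011100000011"  (len 19)
k=20  "10000001110000001111"  (len 20)
k=21  "00000011100000011111000"  (len 23)
k=22  "0000011100000011111000"  (len 22)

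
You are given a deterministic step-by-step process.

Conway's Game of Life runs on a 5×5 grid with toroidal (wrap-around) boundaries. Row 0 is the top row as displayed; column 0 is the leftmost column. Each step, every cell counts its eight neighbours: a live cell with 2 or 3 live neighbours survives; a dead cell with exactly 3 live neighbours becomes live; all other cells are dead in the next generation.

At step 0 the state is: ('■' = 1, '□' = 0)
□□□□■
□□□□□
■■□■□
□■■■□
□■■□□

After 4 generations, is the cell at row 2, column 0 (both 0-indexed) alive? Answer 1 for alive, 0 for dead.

k=0  □□□□■
□□□□□
■■□■□
□■■■□
□■■□□
k=1  □□□□□
■□□□■
■■□■■
□□□■■
■■□□□
k=2  □■□□■
□■□■□
□■■□□
□□□■□
■□□□■
k=3  □■■■■
□■□■□
□■□■□
■■■■■
■□□■■
k=4  □■□□□
□■□□□
□□□□□
□□□□□
□□□□□

0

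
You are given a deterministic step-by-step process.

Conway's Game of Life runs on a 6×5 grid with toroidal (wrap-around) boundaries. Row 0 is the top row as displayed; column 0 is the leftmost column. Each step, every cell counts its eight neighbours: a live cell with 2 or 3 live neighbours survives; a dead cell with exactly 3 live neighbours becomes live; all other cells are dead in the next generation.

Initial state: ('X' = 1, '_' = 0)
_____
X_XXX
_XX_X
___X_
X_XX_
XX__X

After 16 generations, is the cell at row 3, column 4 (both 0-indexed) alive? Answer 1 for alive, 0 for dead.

0

0) _____
X_XXX
_XX_X
___X_
X_XX_
XX__X
1) __X__
X_X_X
_X___
X____
X_XX_
XXXXX
2) _____
X_XX_
_X__X
X_X_X
_____
X____
3) _X__X
XXXXX
_____
XX_XX
XX__X
_____
4) _X__X
_XXXX
_____
_XXX_
_XXX_
_X__X
5) _X__X
_XXXX
X___X
_X_X_
____X
_X__X
6) _X__X
_XX__
_____
___X_
__XXX
___XX
7) _X__X
XXX__
__X__
__XXX
__X__
_____
8) _XX__
X_XX_
X___X
_XX__
__X__
_____
9) _XXX_
X_XX_
X___X
XXXX_
_XX__
_XX__
10) X___X
X____
_____
___X_
_____
X____
11) XX__X
X___X
_____
_____
_____
X___X
12) _X_X_
_X__X
_____
_____
_____
_X__X
13) _X_XX
X_X__
_____
_____
_____
X_X__
14) ___XX
XXXXX
_____
_____
_____
XXXXX
15) _____
XXX__
XXXXX
_____
XXXXX
XXX__
16) _____
_____
___XX
_____
___XX
_____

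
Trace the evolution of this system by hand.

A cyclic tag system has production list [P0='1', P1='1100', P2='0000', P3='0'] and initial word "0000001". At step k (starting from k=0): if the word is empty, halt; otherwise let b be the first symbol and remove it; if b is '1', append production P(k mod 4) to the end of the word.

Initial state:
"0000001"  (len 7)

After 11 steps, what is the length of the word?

k=0  "0000001"  (len 7)
k=1  "000001"  (len 6)
k=2  "00001"  (len 5)
k=3  "0001"  (len 4)
k=4  "001"  (len 3)
k=5  "01"  (len 2)
k=6  "1"  (len 1)
k=7  "0000"  (len 4)
k=8  "000"  (len 3)
k=9  "00"  (len 2)
k=10  "0"  (len 1)
k=11  (halted — word empty)

0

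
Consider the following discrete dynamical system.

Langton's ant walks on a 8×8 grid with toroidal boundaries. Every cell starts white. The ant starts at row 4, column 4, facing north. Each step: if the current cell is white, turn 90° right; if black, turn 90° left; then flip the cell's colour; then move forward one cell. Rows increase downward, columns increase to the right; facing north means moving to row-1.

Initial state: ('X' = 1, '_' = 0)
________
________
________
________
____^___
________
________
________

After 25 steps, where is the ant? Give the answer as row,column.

gen 0: ________
________
________
________
____^___
________
________
________
gen 1: ________
________
________
________
____X>__
________
________
________
gen 2: ________
________
________
________
____XX__
_____v__
________
________
gen 3: ________
________
________
________
____XX__
____<X__
________
________
gen 4: ________
________
________
________
____^X__
____XX__
________
________
gen 5: ________
________
________
________
___<_X__
____XX__
________
________
gen 6: ________
________
________
___^____
___X_X__
____XX__
________
________
gen 7: ________
________
________
___X>___
___X_X__
____XX__
________
________
gen 8: ________
________
________
___XX___
___XvX__
____XX__
________
________
gen 9: ________
________
________
___XX___
___<XX__
____XX__
________
________
gen 10: ________
________
________
___XX___
____XX__
___vXX__
________
________
gen 11: ________
________
________
___XX___
____XX__
__<XXX__
________
________
gen 12: ________
________
________
___XX___
__^_XX__
__XXXX__
________
________
gen 13: ________
________
________
___XX___
__X>XX__
__XXXX__
________
________
gen 14: ________
________
________
___XX___
__XXXX__
__XvXX__
________
________
gen 15: ________
________
________
___XX___
__XXXX__
__X_>X__
________
________
gen 16: ________
________
________
___XX___
__XX^X__
__X__X__
________
________
gen 17: ________
________
________
___XX___
__X<_X__
__X__X__
________
________
gen 18: ________
________
________
___XX___
__X__X__
__Xv_X__
________
________
gen 19: ________
________
________
___XX___
__X__X__
__<X_X__
________
________
gen 20: ________
________
________
___XX___
__X__X__
___X_X__
__v_____
________
gen 21: ________
________
________
___XX___
__X__X__
___X_X__
_<X_____
________
gen 22: ________
________
________
___XX___
__X__X__
_^_X_X__
_XX_____
________
gen 23: ________
________
________
___XX___
__X__X__
_X>X_X__
_XX_____
________
gen 24: ________
________
________
___XX___
__X__X__
_XXX_X__
_Xv_____
________
gen 25: ________
________
________
___XX___
__X__X__
_XXX_X__
_X_>____
________

6,3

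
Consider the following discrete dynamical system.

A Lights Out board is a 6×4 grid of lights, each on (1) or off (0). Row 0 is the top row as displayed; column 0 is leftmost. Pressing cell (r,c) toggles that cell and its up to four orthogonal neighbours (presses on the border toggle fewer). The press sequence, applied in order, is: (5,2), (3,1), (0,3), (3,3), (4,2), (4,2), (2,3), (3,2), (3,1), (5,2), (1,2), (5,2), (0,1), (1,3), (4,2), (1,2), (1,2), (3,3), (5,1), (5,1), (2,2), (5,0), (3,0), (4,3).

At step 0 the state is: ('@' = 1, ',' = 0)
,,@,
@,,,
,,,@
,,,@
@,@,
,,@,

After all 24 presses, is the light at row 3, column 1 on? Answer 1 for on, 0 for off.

gen 0: ,,@,
@,,,
,,,@
,,,@
@,@,
,,@,
gen 1: ,,@,
@,,,
,,,@
,,,@
@,,,
,@,@
gen 2: ,,@,
@,,,
,@,@
@@@@
@@,,
,@,@
gen 3: ,,,@
@,,@
,@,@
@@@@
@@,,
,@,@
gen 4: ,,,@
@,,@
,@,,
@@,,
@@,@
,@,@
gen 5: ,,,@
@,,@
,@,,
@@@,
@,@,
,@@@
gen 6: ,,,@
@,,@
,@,,
@@,,
@@,@
,@,@
gen 7: ,,,@
@,,,
,@@@
@@,@
@@,@
,@,@
gen 8: ,,,@
@,,,
,@,@
@,@,
@@@@
,@,@
gen 9: ,,,@
@,,,
,,,@
,@,,
@,@@
,@,@
gen 10: ,,,@
@,,,
,,,@
,@,,
@,,@
,,@,
gen 11: ,,@@
@@@@
,,@@
,@,,
@,,@
,,@,
gen 12: ,,@@
@@@@
,,@@
,@,,
@,@@
,@,@
gen 13: @@,@
@,@@
,,@@
,@,,
@,@@
,@,@
gen 14: @@,,
@,,,
,,@,
,@,,
@,@@
,@,@
gen 15: @@,,
@,,,
,,@,
,@@,
@@,,
,@@@
gen 16: @@@,
@@@@
,,,,
,@@,
@@,,
,@@@
gen 17: @@,,
@,,,
,,@,
,@@,
@@,,
,@@@
gen 18: @@,,
@,,,
,,@@
,@,@
@@,@
,@@@
gen 19: @@,,
@,,,
,,@@
,@,@
@,,@
@,,@
gen 20: @@,,
@,,,
,,@@
,@,@
@@,@
,@@@
gen 21: @@,,
@,@,
,@,,
,@@@
@@,@
,@@@
gen 22: @@,,
@,@,
,@,,
,@@@
,@,@
@,@@
gen 23: @@,,
@,@,
@@,,
@,@@
@@,@
@,@@
gen 24: @@,,
@,@,
@@,,
@,@,
@@@,
@,@,

0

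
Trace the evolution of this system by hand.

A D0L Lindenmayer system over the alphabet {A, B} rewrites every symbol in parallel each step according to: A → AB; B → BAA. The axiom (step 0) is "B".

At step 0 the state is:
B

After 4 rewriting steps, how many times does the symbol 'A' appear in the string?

24

0) B
1) BAA
2) BAAABAB
3) BAAABABABBAAABBAA
4) BAAABABABBAAABBAAABBAABAAABABABBAABAAABAB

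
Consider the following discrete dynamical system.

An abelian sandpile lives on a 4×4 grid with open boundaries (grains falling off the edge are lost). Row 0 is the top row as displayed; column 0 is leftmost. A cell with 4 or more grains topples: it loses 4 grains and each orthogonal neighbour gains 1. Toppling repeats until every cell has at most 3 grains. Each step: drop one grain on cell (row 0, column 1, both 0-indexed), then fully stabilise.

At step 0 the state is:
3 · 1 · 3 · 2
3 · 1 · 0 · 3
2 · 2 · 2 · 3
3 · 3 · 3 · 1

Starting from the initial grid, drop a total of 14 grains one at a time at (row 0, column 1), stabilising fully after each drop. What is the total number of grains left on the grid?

39

k=0  3 · 1 · 3 · 2
3 · 1 · 0 · 3
2 · 2 · 2 · 3
3 · 3 · 3 · 1
k=1  3 · 2 · 3 · 2
3 · 1 · 0 · 3
2 · 2 · 2 · 3
3 · 3 · 3 · 1
k=2  3 · 3 · 3 · 2
3 · 1 · 0 · 3
2 · 2 · 2 · 3
3 · 3 · 3 · 1
k=3  1 · 2 · 0 · 3
0 · 3 · 1 · 3
3 · 2 · 2 · 3
3 · 3 · 3 · 1
k=4  1 · 3 · 0 · 3
0 · 3 · 1 · 3
3 · 2 · 2 · 3
3 · 3 · 3 · 1
k=5  2 · 1 · 1 · 3
1 · 0 · 2 · 3
3 · 3 · 2 · 3
3 · 3 · 3 · 1
k=6  2 · 2 · 1 · 3
1 · 0 · 2 · 3
3 · 3 · 2 · 3
3 · 3 · 3 · 1
k=7  2 · 3 · 1 · 3
1 · 0 · 2 · 3
3 · 3 · 2 · 3
3 · 3 · 3 · 1
k=8  3 · 0 · 2 · 3
1 · 1 · 2 · 3
3 · 3 · 2 · 3
3 · 3 · 3 · 1
k=9  3 · 1 · 2 · 3
1 · 1 · 2 · 3
3 · 3 · 2 · 3
3 · 3 · 3 · 1
k=10  3 · 2 · 2 · 3
1 · 1 · 2 · 3
3 · 3 · 2 · 3
3 · 3 · 3 · 1
k=11  3 · 3 · 2 · 3
1 · 1 · 2 · 3
3 · 3 · 2 · 3
3 · 3 · 3 · 1
k=12  0 · 1 · 3 · 3
2 · 2 · 2 · 3
3 · 3 · 2 · 3
3 · 3 · 3 · 1
k=13  0 · 2 · 3 · 3
2 · 2 · 2 · 3
3 · 3 · 2 · 3
3 · 3 · 3 · 1
k=14  0 · 3 · 3 · 3
2 · 2 · 2 · 3
3 · 3 · 2 · 3
3 · 3 · 3 · 1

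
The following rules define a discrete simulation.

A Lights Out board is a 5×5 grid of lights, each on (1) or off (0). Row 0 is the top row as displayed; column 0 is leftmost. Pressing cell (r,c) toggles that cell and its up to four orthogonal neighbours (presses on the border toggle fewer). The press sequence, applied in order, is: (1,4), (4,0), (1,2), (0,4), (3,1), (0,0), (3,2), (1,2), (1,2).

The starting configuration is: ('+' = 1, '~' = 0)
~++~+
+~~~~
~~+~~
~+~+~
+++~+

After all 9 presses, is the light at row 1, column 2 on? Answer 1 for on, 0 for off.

t=0: ~++~+
+~~~~
~~+~~
~+~+~
+++~+
t=1: ~++~~
+~~++
~~+~+
~+~+~
+++~+
t=2: ~++~~
+~~++
~~+~+
++~+~
~~+~+
t=3: ~+~~~
+++~+
~~~~+
++~+~
~~+~+
t=4: ~+~++
+++~~
~~~~+
++~+~
~~+~+
t=5: ~+~++
+++~~
~+~~+
~~++~
~++~+
t=6: +~~++
~++~~
~+~~+
~~++~
~++~+
t=7: +~~++
~++~~
~++~+
~+~~~
~+~~+
t=8: +~+++
~~~+~
~+~~+
~+~~~
~+~~+
t=9: +~~++
~++~~
~++~+
~+~~~
~+~~+

1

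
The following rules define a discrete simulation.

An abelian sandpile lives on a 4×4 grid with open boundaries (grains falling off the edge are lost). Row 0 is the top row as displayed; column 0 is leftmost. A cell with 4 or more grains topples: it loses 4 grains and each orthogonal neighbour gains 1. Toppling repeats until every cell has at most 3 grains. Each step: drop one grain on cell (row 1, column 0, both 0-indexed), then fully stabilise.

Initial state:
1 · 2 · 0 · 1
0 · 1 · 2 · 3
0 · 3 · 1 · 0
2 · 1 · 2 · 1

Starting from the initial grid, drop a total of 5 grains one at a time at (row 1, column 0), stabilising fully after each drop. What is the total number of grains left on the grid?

step 0: 1 · 2 · 0 · 1
0 · 1 · 2 · 3
0 · 3 · 1 · 0
2 · 1 · 2 · 1
step 1: 1 · 2 · 0 · 1
1 · 1 · 2 · 3
0 · 3 · 1 · 0
2 · 1 · 2 · 1
step 2: 1 · 2 · 0 · 1
2 · 1 · 2 · 3
0 · 3 · 1 · 0
2 · 1 · 2 · 1
step 3: 1 · 2 · 0 · 1
3 · 1 · 2 · 3
0 · 3 · 1 · 0
2 · 1 · 2 · 1
step 4: 2 · 2 · 0 · 1
0 · 2 · 2 · 3
1 · 3 · 1 · 0
2 · 1 · 2 · 1
step 5: 2 · 2 · 0 · 1
1 · 2 · 2 · 3
1 · 3 · 1 · 0
2 · 1 · 2 · 1

24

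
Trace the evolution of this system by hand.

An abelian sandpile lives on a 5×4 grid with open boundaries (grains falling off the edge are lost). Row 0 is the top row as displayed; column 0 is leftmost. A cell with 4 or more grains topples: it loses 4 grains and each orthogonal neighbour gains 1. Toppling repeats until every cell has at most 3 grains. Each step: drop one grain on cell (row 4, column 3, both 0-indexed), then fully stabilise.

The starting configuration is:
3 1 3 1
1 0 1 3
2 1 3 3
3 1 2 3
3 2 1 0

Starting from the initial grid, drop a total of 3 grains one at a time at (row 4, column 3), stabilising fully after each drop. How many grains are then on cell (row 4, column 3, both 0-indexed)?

step 0: 3 1 3 1
1 0 1 3
2 1 3 3
3 1 2 3
3 2 1 0
step 1: 3 1 3 1
1 0 1 3
2 1 3 3
3 1 2 3
3 2 1 1
step 2: 3 1 3 1
1 0 1 3
2 1 3 3
3 1 2 3
3 2 1 2
step 3: 3 1 3 1
1 0 1 3
2 1 3 3
3 1 2 3
3 2 1 3

3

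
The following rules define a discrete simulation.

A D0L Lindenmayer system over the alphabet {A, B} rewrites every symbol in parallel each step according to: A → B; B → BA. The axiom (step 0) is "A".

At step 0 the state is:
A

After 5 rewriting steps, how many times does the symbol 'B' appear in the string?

k=0  A
k=1  B
k=2  BA
k=3  BAB
k=4  BABBA
k=5  BABBABAB

5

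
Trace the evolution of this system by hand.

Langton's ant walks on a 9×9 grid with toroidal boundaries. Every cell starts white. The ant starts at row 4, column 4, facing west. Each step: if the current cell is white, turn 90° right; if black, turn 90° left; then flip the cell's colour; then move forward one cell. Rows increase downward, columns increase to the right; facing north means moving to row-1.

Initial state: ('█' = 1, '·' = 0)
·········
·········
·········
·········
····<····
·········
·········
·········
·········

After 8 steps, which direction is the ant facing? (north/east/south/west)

[0] ·········
·········
·········
·········
····<····
·········
·········
·········
·········
[1] ·········
·········
·········
····^····
····█····
·········
·········
·········
·········
[2] ·········
·········
·········
····█>···
····█····
·········
·········
·········
·········
[3] ·········
·········
·········
····██···
····█v···
·········
·········
·········
·········
[4] ·········
·········
·········
····██···
····<█···
·········
·········
·········
·········
[5] ·········
·········
·········
····██···
·····█···
····v····
·········
·········
·········
[6] ·········
·········
·········
····██···
·····█···
···<█····
·········
·········
·········
[7] ·········
·········
·········
····██···
···^·█···
···██····
·········
·········
·········
[8] ·········
·········
·········
····██···
···█>█···
···██····
·········
·········
·········

east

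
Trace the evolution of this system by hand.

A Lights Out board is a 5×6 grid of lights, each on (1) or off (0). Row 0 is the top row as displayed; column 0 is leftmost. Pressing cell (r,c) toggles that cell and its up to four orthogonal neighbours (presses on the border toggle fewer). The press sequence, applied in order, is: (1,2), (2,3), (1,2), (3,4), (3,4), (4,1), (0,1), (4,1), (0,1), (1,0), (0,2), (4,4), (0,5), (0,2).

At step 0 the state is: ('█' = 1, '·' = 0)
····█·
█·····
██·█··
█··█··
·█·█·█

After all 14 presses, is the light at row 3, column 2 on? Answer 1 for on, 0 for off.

gen 0: ····█·
█·····
██·█··
█··█··
·█·█·█
gen 1: ··█·█·
████··
████··
█··█··
·█·█·█
gen 2: ··█·█·
███···
██··█·
█·····
·█·█·█
gen 3: ····█·
█··█··
███·█·
█·····
·█·█·█
gen 4: ····█·
█··█··
███···
█··███
·█·███
gen 5: ····█·
█··█··
███·█·
█·····
·█·█·█
gen 6: ····█·
█··█··
███·█·
██····
█·██·█
gen 7: ███·█·
██·█··
███·█·
██····
█·██·█
gen 8: ███·█·
██·█··
███·█·
█·····
·█·█·█
gen 9: ····█·
█··█··
███·█·
█·····
·█·█·█
gen 10: █···█·
·█·█··
·██·█·
█·····
·█·█·█
gen 11: █████·
·███··
·██·█·
█·····
·█·█·█
gen 12: █████·
·███··
·██·█·
█···█·
·█··█·
gen 13: ████·█
·███·█
·██·█·
█···█·
·█··█·
gen 14: █····█
·█·█·█
·██·█·
█···█·
·█··█·

0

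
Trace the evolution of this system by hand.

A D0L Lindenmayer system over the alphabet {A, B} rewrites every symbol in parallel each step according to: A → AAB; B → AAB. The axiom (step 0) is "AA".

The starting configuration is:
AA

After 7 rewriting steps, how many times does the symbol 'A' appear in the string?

2916

gen 0: AA
gen 1: AABAAB
gen 2: AABAABAABAABAABAAB
gen 3: AABAABAABAABAABAABAABAABAABAABAABAABAABAABAABAABAABAAB
gen 4: AABAABAABAABAABAABAABAABAABAABAABAABAABAABAABAABAABAABAABA…BAABAABAABAABAABAABAABAABAABAABAABAABAABAABAABAABAABAABAAB  (len 162)
gen 5: AABAABAABAABAABAABAABAABAABAABAABAABAABAABAABAABAABAABAABA…BAABAABAABAABAABAABAABAABAABAABAABAABAABAABAABAABAABAABAAB  (len 486)
gen 6: AABAABAABAABAABAABAABAABAABAABAABAABAABAABAABAABAABAABAABA…BAABAABAABAABAABAABAABAABAABAABAABAABAABAABAABAABAABAABAAB  (len 1458)
gen 7: AABAABAABAABAABAABAABAABAABAABAABAABAABAABAABAABAABAABAABA…BAABAABAABAABAABAABAABAABAABAABAABAABAABAABAABAABAABAABAAB  (len 4374)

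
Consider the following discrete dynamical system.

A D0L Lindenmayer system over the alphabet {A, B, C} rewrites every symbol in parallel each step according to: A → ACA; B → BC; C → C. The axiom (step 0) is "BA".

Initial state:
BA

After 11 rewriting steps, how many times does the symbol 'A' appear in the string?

k=0  BA
k=1  BCACA
k=2  BCCACACACA
k=3  BCCCACACACACACACACA
k=4  BCCCCACACACACACACACACACACACACACACACA
k=5  BCCCCCACACACACACACACACACACACACACACACACACACACACACACACACACACACACACACACA
k=6  BCCCCCCACACACACACACACACACACACACACACACACACACACACACACACACACA…CACACACACACACACACACACACACACACACACACACACACACACACACACACACACA  (len 134)
k=7  BCCCCCCCACACACACACACACACACACACACACACACACACACACACACACACACAC…CACACACACACACACACACACACACACACACACACACACACACACACACACACACACA  (len 263)
k=8  BCCCCCCCCACACACACACACACACACACACACACACACACACACACACACACACACA…CACACACACACACACACACACACACACACACACACACACACACACACACACACACACA  (len 520)
k=9  BCCCCCCCCCACACACACACACACACACACACACACACACACACACACACACACACAC…CACACACACACACACACACACACACACACACACACACACACACACACACACACACACA  (len 1033)
k=10  BCCCCCCCCCCACACACACACACACACACACACACACACACACACACACACACACACA…CACACACACACACACACACACACACACACACACACACACACACACACACACACACACA  (len 2058)
k=11  BCCCCCCCCCCCACACACACACACACACACACACACACACACACACACACACACACAC…CACACACACACACACACACACACACACACACACACACACACACACACACACACACACA  (len 4107)

2048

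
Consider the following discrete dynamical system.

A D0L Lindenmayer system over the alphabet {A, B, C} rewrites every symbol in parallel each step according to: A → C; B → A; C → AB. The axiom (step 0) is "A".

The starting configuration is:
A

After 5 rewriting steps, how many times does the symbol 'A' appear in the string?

2

gen 0: A
gen 1: C
gen 2: AB
gen 3: CA
gen 4: ABC
gen 5: CAAB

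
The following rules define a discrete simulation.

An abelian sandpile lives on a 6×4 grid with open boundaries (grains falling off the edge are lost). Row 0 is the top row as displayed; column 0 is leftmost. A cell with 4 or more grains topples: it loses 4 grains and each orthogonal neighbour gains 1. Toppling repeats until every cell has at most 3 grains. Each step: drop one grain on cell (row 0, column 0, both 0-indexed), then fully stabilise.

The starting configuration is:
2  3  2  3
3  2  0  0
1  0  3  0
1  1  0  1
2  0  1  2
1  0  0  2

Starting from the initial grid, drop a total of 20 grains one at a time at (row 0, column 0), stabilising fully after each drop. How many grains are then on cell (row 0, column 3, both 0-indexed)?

0

0) 2  3  2  3
3  2  0  0
1  0  3  0
1  1  0  1
2  0  1  2
1  0  0  2
1) 3  3  2  3
3  2  0  0
1  0  3  0
1  1  0  1
2  0  1  2
1  0  0  2
2) 2  1  3  3
1  0  1  0
2  1  3  0
1  1  0  1
2  0  1  2
1  0  0  2
3) 3  1  3  3
1  0  1  0
2  1  3  0
1  1  0  1
2  0  1  2
1  0  0  2
4) 0  2  3  3
2  0  1  0
2  1  3  0
1  1  0  1
2  0  1  2
1  0  0  2
5) 1  2  3  3
2  0  1  0
2  1  3  0
1  1  0  1
2  0  1  2
1  0  0  2
6) 2  2  3  3
2  0  1  0
2  1  3  0
1  1  0  1
2  0  1  2
1  0  0  2
7) 3  2  3  3
2  0  1  0
2  1  3  0
1  1  0  1
2  0  1  2
1  0  0  2
8) 0  3  3  3
3  0  1  0
2  1  3  0
1  1  0  1
2  0  1  2
1  0  0  2
9) 1  3  3  3
3  0  1  0
2  1  3  0
1  1  0  1
2  0  1  2
1  0  0  2
10) 2  3  3  3
3  0  1  0
2  1  3  0
1  1  0  1
2  0  1  2
1  0  0  2
11) 3  3  3  3
3  0  1  0
2  1  3  0
1  1  0  1
2  0  1  2
1  0  0  2
12) 2  1  1  0
0  2  2  1
3  1  3  0
1  1  0  1
2  0  1  2
1  0  0  2
13) 3  1  1  0
0  2  2  1
3  1  3  0
1  1  0  1
2  0  1  2
1  0  0  2
14) 0  2  1  0
1  2  2  1
3  1  3  0
1  1  0  1
2  0  1  2
1  0  0  2
15) 1  2  1  0
1  2  2  1
3  1  3  0
1  1  0  1
2  0  1  2
1  0  0  2
16) 2  2  1  0
1  2  2  1
3  1  3  0
1  1  0  1
2  0  1  2
1  0  0  2
17) 3  2  1  0
1  2  2  1
3  1  3  0
1  1  0  1
2  0  1  2
1  0  0  2
18) 0  3  1  0
2  2  2  1
3  1  3  0
1  1  0  1
2  0  1  2
1  0  0  2
19) 1  3  1  0
2  2  2  1
3  1  3  0
1  1  0  1
2  0  1  2
1  0  0  2
20) 2  3  1  0
2  2  2  1
3  1  3  0
1  1  0  1
2  0  1  2
1  0  0  2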